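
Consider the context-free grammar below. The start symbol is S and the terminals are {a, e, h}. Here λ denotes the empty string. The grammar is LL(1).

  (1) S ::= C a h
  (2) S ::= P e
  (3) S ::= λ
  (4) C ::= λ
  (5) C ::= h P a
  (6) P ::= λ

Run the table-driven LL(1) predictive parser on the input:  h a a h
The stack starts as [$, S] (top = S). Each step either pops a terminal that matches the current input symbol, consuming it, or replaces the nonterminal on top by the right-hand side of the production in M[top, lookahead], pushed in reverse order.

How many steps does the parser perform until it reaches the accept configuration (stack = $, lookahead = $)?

step 1: stack=$ S  input=h a a h $  — expand S ::= C a h
step 2: stack=$ h a C  input=h a a h $  — expand C ::= h P a
step 3: stack=$ h a a P h  input=h a a h $  — match h
step 4: stack=$ h a a P  input=a a h $  — expand P ::= λ
step 5: stack=$ h a a  input=a a h $  — match a
step 6: stack=$ h a  input=a h $  — match a
step 7: stack=$ h  input=h $  — match h
Accept reached after 7 steps.

7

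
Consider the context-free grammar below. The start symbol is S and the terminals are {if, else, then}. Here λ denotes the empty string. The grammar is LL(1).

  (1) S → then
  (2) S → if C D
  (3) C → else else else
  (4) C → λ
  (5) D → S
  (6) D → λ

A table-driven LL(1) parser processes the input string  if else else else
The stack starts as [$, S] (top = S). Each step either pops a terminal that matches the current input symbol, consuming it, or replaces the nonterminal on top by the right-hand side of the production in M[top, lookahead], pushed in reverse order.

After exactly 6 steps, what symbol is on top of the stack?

     Stack               Input                Action
  1  $ S                 if else else else $  expand S → if C D
  2  $ D C if            if else else else $  match if
  3  $ D C               else else else $     expand C → else else else
  4  $ D else else else  else else else $     match else
  5  $ D else else       else else $          match else
  6  $ D else            else $               match else
Stack after step 6: $ D (top = D).

D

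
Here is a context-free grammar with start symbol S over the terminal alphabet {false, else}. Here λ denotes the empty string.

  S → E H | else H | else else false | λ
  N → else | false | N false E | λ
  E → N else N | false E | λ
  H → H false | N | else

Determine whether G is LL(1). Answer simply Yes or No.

FIRST(S) = {λ, else, false}
FIRST(N) = {λ, else, false}
FIRST(E) = {λ, else, false}
FIRST(H) = {λ, else, false}
FOLLOW(S) = {$}
FOLLOW(N) = {$, else, false}
FOLLOW(E) = {$, else, false}
FOLLOW(H) = {$, false}
Cell M[E, else] receives both E → N else N and E → λ — the grammar is not LL(1).

No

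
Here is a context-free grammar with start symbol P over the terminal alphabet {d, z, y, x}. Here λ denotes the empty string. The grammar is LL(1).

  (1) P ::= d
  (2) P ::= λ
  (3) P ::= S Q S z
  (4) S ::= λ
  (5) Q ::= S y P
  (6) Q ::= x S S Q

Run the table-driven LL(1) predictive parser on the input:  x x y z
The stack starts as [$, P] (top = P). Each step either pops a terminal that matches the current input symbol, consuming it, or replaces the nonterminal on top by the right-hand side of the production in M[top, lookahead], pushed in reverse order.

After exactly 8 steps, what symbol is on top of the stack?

S

     Stack          Input      Action
  1  $ P            x x y z $  expand P ::= S Q S z
  2  $ z S Q S      x x y z $  expand S ::= λ
  3  $ z S Q        x x y z $  expand Q ::= x S S Q
  4  $ z S Q S S x  x x y z $  match x
  5  $ z S Q S S    x y z $    expand S ::= λ
  6  $ z S Q S      x y z $    expand S ::= λ
  7  $ z S Q        x y z $    expand Q ::= x S S Q
  8  $ z S Q S S x  x y z $    match x
Stack after step 8: $ z S Q S S (top = S).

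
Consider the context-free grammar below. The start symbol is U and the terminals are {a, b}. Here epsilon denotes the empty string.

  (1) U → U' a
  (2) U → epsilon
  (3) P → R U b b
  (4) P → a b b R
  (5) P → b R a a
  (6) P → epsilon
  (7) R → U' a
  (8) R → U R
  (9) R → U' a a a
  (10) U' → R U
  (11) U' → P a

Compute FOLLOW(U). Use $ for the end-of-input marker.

FIRST(U): from U→U' a we get {a, b}; from U→epsilon we get {epsilon}. So FIRST(U) = {epsilon, a, b}.
FIRST(P): from P→R U b b we get {a, b}; from P→a b b R we get {a}; from P→b R a a we get {b}; from P→epsilon we get {epsilon}. So FIRST(P) = {epsilon, a, b}.
FIRST(R): from R→U' a we get {a, b}; from R→U R we get {a, b}; from R→U' a a a we get {a, b}. So FIRST(R) = {a, b}.
FIRST(U'): from U'→R U we get {a, b}; from U'→P a we get {a, b}. So FIRST(U') = {a, b}.
FOLLOW(U) includes $ since U is the start symbol.
FOLLOW(P): in U'→P a, P is followed by a with FIRST {a}. Thus FOLLOW(P) = {a}.
FOLLOW(U'): in U→U' a, U' is followed by a with FIRST {a}; in R→U' a, U' is followed by a with FIRST {a}; in R→U' a a a, U' is followed by a a a with FIRST {a}. Thus FOLLOW(U') = {a}.
FOLLOW(U): in P→R U b b, U is followed by b b with FIRST {b}; in R→U R, U is followed by R with FIRST {a, b}; in U'→R U, the suffix after U is empty, so FOLLOW(U) ⊇ FOLLOW(U') = {a}. Thus FOLLOW(U) = {$, a, b}.
FOLLOW(R): in P→R U b b, R is followed by U b b with FIRST {a, b}; in P→a b b R, the suffix after R is empty, so FOLLOW(R) ⊇ FOLLOW(P) = {a}; in P→b R a a, R is followed by a a with FIRST {a}; in R→U R, the suffix after R is empty (adds nothing new); in U'→R U, R is followed by U with FIRST {epsilon, a, b}; in U'→R U, the suffix after R is nullable, so FOLLOW(R) ⊇ FOLLOW(U') = {a}. Thus FOLLOW(R) = {a, b}.

{$, a, b}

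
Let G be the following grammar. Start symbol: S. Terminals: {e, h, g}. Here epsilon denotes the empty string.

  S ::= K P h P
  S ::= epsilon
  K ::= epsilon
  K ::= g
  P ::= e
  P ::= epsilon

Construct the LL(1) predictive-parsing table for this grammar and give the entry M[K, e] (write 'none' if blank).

K ::= epsilon

FIRST(K): from K::=epsilon we get {epsilon}; from K::=g we get {g}. So FIRST(K) = {epsilon, g}.
FIRST(P): from P::=e we get {e}; from P::=epsilon we get {epsilon}. So FIRST(P) = {epsilon, e}.
FIRST(S): from S::=K P h P we get {e, g, h}; from S::=epsilon we get {epsilon}. So FIRST(S) = {epsilon, e, g, h}.
FOLLOW(S) includes $ since S is the start symbol.
FOLLOW(K): in S::=K P h P, K is followed by P h P with FIRST {e, h}. Thus FOLLOW(K) = {e, h}.
For K ::= epsilon: FIRST(epsilon) = {epsilon}, so it goes in M[K, t] for t ∈ {}; since epsilon ∈ FIRST, also for every t ∈ FOLLOW(K) = {e, h}.
For K ::= g: FIRST(g) = {g}, so it goes in M[K, t] for t ∈ {g}.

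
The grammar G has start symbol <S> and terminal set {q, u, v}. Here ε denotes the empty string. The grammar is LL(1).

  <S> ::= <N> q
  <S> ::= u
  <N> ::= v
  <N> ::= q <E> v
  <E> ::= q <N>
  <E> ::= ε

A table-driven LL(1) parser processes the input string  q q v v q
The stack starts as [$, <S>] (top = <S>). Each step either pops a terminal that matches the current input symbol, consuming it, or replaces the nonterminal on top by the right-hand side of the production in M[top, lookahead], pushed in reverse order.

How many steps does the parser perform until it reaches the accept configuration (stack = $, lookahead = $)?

step 1: stack=$ <S>  input=q q v v q $  — expand <S> ::= <N> q
step 2: stack=$ q <N>  input=q q v v q $  — expand <N> ::= q <E> v
step 3: stack=$ q v <E> q  input=q q v v q $  — match q
step 4: stack=$ q v <E>  input=q v v q $  — expand <E> ::= q <N>
step 5: stack=$ q v <N> q  input=q v v q $  — match q
step 6: stack=$ q v <N>  input=v v q $  — expand <N> ::= v
step 7: stack=$ q v v  input=v v q $  — match v
step 8: stack=$ q v  input=v q $  — match v
step 9: stack=$ q  input=q $  — match q
Accept reached after 9 steps.

9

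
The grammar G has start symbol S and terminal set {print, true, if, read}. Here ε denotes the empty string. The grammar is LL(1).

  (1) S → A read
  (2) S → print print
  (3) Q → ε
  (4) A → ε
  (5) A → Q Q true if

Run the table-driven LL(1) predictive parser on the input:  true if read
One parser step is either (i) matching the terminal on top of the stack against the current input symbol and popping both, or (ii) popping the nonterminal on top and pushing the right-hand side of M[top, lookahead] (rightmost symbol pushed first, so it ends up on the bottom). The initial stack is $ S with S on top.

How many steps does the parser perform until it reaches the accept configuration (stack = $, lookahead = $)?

7

step 1: stack=$ S  input=true if read $  — expand S → A read
step 2: stack=$ read A  input=true if read $  — expand A → Q Q true if
step 3: stack=$ read if true Q Q  input=true if read $  — expand Q → ε
step 4: stack=$ read if true Q  input=true if read $  — expand Q → ε
step 5: stack=$ read if true  input=true if read $  — match true
step 6: stack=$ read if  input=if read $  — match if
step 7: stack=$ read  input=read $  — match read
Accept reached after 7 steps.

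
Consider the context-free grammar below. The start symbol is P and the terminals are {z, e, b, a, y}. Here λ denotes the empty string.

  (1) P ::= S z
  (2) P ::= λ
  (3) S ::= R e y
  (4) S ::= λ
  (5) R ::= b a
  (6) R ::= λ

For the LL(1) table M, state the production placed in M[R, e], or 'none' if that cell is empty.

FIRST(R): from R::=b a we get {b}; from R::=λ we get {λ}. So FIRST(R) = {λ, b}.
FIRST(S): from S::=R e y we get {b, e}; from S::=λ we get {λ}. So FIRST(S) = {λ, b, e}.
FIRST(P): from P::=S z we get {b, e, z}; from P::=λ we get {λ}. So FIRST(P) = {λ, b, e, z}.
FOLLOW(P) includes $ since P is the start symbol.
FOLLOW(R): in S::=R e y, R is followed by e y with FIRST {e}. Thus FOLLOW(R) = {e}.
For R ::= b a: FIRST(b a) = {b}, so it goes in M[R, t] for t ∈ {b}.
For R ::= λ: FIRST(λ) = {λ}, so it goes in M[R, t] for t ∈ {}; since λ ∈ FIRST, also for every t ∈ FOLLOW(R) = {e}.

R ::= λ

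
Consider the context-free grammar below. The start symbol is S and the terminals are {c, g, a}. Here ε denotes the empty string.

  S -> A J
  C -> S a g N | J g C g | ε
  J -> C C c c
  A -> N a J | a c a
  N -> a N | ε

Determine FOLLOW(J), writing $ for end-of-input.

{$, a, c, g}

FIRST(N) = {ε, a}
FIRST(A) = {a}  (via N a J)
FIRST(S) = {a}  (via A J)
FIRST(C) = {ε, a, c}  (via S a g N, J g C g)
FIRST(J) = {a, c}  (via C C c c)
FOLLOW(S) includes $ since S is the start symbol.
FOLLOW(S): in C->S a g N, S is followed by a g N with FIRST {a}. Thus FOLLOW(S) = {$, a}.
FOLLOW(C): in C->J g C g, C is followed by g with FIRST {g}; in J->C C c c (occurrence 1), C is followed by C c c with FIRST {a, c}; in J->C C c c (occurrence 2), C is followed by c c with FIRST {c}. Thus FOLLOW(C) = {a, c, g}.
FOLLOW(A): in S->A J, A is followed by J with FIRST {a, c}. Thus FOLLOW(A) = {a, c}.
FOLLOW(J): in S->A J, the suffix after J is empty, so FOLLOW(J) ⊇ FOLLOW(S) = {$, a}; in C->J g C g, J is followed by g C g with FIRST {g}; in A->N a J, the suffix after J is empty, so FOLLOW(J) ⊇ FOLLOW(A) = {a, c}. Thus FOLLOW(J) = {$, a, c, g}.
FOLLOW(N): in C->S a g N, the suffix after N is empty, so FOLLOW(N) ⊇ FOLLOW(C) = {a, c, g}; in A->N a J, N is followed by a J with FIRST {a}; in N->a N, the suffix after N is empty (adds nothing new). Thus FOLLOW(N) = {a, c, g}.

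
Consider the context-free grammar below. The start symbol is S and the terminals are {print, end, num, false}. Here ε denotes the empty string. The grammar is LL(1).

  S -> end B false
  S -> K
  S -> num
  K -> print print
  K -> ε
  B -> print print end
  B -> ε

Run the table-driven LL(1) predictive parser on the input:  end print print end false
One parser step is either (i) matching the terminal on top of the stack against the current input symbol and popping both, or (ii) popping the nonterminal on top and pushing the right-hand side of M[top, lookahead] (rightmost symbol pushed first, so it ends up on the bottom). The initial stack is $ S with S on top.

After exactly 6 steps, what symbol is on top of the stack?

     Stack                    Input                        Action
  1  $ S                      end print print end false $  expand S -> end B false
  2  $ false B end            end print print end false $  match end
  3  $ false B                print print end false $      expand B -> print print end
  4  $ false end print print  print print end false $      match print
  5  $ false end print        print end false $            match print
  6  $ false end              end false $                  match end
Stack after step 6: $ false (top = false).

false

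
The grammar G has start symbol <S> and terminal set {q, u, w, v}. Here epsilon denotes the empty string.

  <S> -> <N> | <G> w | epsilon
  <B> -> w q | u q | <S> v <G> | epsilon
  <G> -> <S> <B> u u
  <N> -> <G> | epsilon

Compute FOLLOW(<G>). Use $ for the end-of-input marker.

{$, u, v, w}

FIRST(<S>) = {epsilon, u, v, w}  (via <N>, <G> w)
FIRST(<B>) = {epsilon, u, v, w}  (via <S> v <G>)
FIRST(<G>) = {u, v, w}  (via <S> <B> u u)
FIRST(<N>) = {epsilon, u, v, w}  (via <G>)
FOLLOW(<S>) includes $ since <S> is the start symbol.
FOLLOW(<S>): in <B>-><S> v <G>, <S> is followed by v <G> with FIRST {v}; in <G>-><S> <B> u u, <S> is followed by <B> u u with FIRST {u, v, w}. Thus FOLLOW(<S>) = {$, u, v, w}.
FOLLOW(<B>): in <G>-><S> <B> u u, <B> is followed by u u with FIRST {u}. Thus FOLLOW(<B>) = {u}.
FOLLOW(<N>): in <S>-><N>, the suffix after <N> is empty, so FOLLOW(<N>) ⊇ FOLLOW(<S>) = {$, u, v, w}. Thus FOLLOW(<N>) = {$, u, v, w}.
FOLLOW(<G>): in <S>-><G> w, <G> is followed by w with FIRST {w}; in <B>-><S> v <G>, the suffix after <G> is empty, so FOLLOW(<G>) ⊇ FOLLOW(<B>) = {u}; in <N>-><G>, the suffix after <G> is empty, so FOLLOW(<G>) ⊇ FOLLOW(<N>) = {$, u, v, w}. Thus FOLLOW(<G>) = {$, u, v, w}.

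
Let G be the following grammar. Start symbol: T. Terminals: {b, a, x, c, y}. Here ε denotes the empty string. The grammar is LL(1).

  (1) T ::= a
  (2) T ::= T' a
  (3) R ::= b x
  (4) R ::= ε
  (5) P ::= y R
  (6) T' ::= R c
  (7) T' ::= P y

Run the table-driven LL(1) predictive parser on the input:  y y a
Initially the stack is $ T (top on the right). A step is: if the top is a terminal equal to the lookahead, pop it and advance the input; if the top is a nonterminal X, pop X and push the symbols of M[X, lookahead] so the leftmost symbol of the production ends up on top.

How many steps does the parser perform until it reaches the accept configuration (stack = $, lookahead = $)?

     Stack      Input    Action
  1  $ T        y y a $  expand T ::= T' a
  2  $ a T'     y y a $  expand T' ::= P y
  3  $ a y P    y y a $  expand P ::= y R
  4  $ a y R y  y y a $  match y
  5  $ a y R    y a $    expand R ::= ε
  6  $ a y      y a $    match y
  7  $ a        a $      match a
Accept reached after 7 steps.

7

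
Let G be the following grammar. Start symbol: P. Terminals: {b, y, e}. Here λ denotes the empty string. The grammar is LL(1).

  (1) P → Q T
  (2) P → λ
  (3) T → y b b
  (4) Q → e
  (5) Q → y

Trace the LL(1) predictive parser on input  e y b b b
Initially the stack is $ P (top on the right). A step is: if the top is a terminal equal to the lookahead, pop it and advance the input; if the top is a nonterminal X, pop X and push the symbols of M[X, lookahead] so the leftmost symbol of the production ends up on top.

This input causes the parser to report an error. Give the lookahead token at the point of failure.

     Stack    Input        Action
  1  $ P      e y b b b $  expand P → Q T
  2  $ T Q    e y b b b $  expand Q → e
  3  $ T e    e y b b b $  match e
  4  $ T      y b b b $    expand T → y b b
  5  $ b b y  y b b b $    match y
  6  $ b b    b b b $      match b
  7  $ b      b b $        match b
  8  $        b $          error: stack empty but input remains

b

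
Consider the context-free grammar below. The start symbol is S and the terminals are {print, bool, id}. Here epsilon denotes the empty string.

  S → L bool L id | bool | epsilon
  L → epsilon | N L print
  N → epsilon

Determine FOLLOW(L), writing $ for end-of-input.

{bool, id, print}

FIRST(N): from N→epsilon we get {epsilon}. So FIRST(N) = {epsilon}.
FIRST(L): from L→epsilon we get {epsilon}; from L→N L print we get {print}. So FIRST(L) = {epsilon, print}.
FIRST(S): from S→L bool L id we get {bool, print}; from S→bool we get {bool}; from S→epsilon we get {epsilon}. So FIRST(S) = {epsilon, bool, print}.
FOLLOW(S) includes $ since S is the start symbol.
FOLLOW(S): S appears on no right-hand side. Thus FOLLOW(S) = {$}.
FOLLOW(L): in S→L bool L id (occurrence 1), L is followed by bool L id with FIRST {bool}; in S→L bool L id (occurrence 2), L is followed by id with FIRST {id}; in L→N L print, L is followed by print with FIRST {print}. Thus FOLLOW(L) = {bool, id, print}.
FOLLOW(N): in L→N L print, N is followed by L print with FIRST {print}. Thus FOLLOW(N) = {print}.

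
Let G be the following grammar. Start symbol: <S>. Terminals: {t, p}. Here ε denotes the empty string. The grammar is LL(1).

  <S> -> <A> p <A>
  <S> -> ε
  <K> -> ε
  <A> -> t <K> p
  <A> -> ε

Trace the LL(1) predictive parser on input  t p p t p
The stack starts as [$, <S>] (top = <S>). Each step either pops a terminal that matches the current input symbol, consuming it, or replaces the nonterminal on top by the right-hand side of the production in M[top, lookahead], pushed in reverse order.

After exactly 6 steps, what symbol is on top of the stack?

<A>

step 1: stack=$ <S>  input=t p p t p $  — expand <S> -> <A> p <A>
step 2: stack=$ <A> p <A>  input=t p p t p $  — expand <A> -> t <K> p
step 3: stack=$ <A> p p <K> t  input=t p p t p $  — match t
step 4: stack=$ <A> p p <K>  input=p p t p $  — expand <K> -> ε
step 5: stack=$ <A> p p  input=p p t p $  — match p
step 6: stack=$ <A> p  input=p t p $  — match p
Stack after step 6: $ <A> (top = <A>).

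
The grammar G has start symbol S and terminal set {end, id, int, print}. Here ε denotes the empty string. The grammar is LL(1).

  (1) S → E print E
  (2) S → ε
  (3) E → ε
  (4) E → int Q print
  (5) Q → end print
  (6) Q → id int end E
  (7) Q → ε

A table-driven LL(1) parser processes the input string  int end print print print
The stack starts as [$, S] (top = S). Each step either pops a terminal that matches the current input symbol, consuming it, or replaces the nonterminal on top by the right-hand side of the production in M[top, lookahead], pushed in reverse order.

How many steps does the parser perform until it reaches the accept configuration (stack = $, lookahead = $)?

     Stack                      Input                        Action
  1  $ S                        int end print print print $  expand S → E print E
  2  $ E print E                int end print print print $  expand E → int Q print
  3  $ E print print Q int      int end print print print $  match int
  4  $ E print print Q          end print print print $      expand Q → end print
  5  $ E print print print end  end print print print $      match end
  6  $ E print print print      print print print $          match print
  7  $ E print print            print print $                match print
  8  $ E print                  print $                      match print
  9  $ E                        $                            expand E → ε
Accept reached after 9 steps.

9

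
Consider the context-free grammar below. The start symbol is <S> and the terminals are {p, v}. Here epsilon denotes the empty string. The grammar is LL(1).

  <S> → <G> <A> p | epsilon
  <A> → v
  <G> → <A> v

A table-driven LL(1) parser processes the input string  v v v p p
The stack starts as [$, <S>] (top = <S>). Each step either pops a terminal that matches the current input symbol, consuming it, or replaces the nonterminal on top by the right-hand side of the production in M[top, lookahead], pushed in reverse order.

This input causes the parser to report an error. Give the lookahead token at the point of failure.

step 1: stack=$ <S>  input=v v v p p $  — expand <S> → <G> <A> p
step 2: stack=$ p <A> <G>  input=v v v p p $  — expand <G> → <A> v
step 3: stack=$ p <A> v <A>  input=v v v p p $  — expand <A> → v
step 4: stack=$ p <A> v v  input=v v v p p $  — match v
step 5: stack=$ p <A> v  input=v v p p $  — match v
step 6: stack=$ p <A>  input=v p p $  — expand <A> → v
step 7: stack=$ p v  input=v p p $  — match v
step 8: stack=$ p  input=p p $  — match p
step 9: stack=$  input=p $  — error: stack empty but input remains

p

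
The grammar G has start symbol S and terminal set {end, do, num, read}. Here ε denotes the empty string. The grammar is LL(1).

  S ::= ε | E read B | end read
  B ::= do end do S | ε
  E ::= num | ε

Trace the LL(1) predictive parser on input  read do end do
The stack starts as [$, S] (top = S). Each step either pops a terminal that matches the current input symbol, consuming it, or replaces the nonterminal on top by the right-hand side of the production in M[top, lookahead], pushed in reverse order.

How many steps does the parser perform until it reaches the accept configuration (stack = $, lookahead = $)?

8

step 1: stack=$ S  input=read do end do $  — expand S ::= E read B
step 2: stack=$ B read E  input=read do end do $  — expand E ::= ε
step 3: stack=$ B read  input=read do end do $  — match read
step 4: stack=$ B  input=do end do $  — expand B ::= do end do S
step 5: stack=$ S do end do  input=do end do $  — match do
step 6: stack=$ S do end  input=end do $  — match end
step 7: stack=$ S do  input=do $  — match do
step 8: stack=$ S  input=$  — expand S ::= ε
Accept reached after 8 steps.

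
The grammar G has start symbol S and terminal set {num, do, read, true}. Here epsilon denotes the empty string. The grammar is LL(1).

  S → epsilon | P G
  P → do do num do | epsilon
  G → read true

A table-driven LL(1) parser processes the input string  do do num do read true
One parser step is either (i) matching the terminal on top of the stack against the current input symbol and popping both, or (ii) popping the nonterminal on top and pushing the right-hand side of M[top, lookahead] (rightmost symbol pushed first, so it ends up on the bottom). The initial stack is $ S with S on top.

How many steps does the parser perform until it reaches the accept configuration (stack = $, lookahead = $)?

9

step 1: stack=$ S  input=do do num do read true $  — expand S → P G
step 2: stack=$ G P  input=do do num do read true $  — expand P → do do num do
step 3: stack=$ G do num do do  input=do do num do read true $  — match do
step 4: stack=$ G do num do  input=do num do read true $  — match do
step 5: stack=$ G do num  input=num do read true $  — match num
step 6: stack=$ G do  input=do read true $  — match do
step 7: stack=$ G  input=read true $  — expand G → read true
step 8: stack=$ true read  input=read true $  — match read
step 9: stack=$ true  input=true $  — match true
Accept reached after 9 steps.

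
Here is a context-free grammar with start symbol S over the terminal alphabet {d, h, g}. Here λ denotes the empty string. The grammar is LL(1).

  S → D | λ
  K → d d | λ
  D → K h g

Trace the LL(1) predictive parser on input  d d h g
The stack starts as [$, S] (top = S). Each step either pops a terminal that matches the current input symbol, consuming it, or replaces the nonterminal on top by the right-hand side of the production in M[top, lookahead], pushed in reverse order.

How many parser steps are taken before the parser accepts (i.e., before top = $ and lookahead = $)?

7

     Stack      Input      Action
  1  $ S        d d h g $  expand S → D
  2  $ D        d d h g $  expand D → K h g
  3  $ g h K    d d h g $  expand K → d d
  4  $ g h d d  d d h g $  match d
  5  $ g h d    d h g $    match d
  6  $ g h      h g $      match h
  7  $ g        g $        match g
Accept reached after 7 steps.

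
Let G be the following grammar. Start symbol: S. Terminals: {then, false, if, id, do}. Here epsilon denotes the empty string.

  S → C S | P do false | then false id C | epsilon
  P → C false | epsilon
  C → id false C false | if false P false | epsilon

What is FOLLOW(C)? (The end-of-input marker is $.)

{$, do, false, id, if, then}

FIRST(C) = {epsilon, id, if}
FIRST(P) = {epsilon, false, id, if}  (via C false)
FIRST(S) = {epsilon, do, false, id, if, then}  (via C S, P do false)
FOLLOW(S) includes $ since S is the start symbol.
FOLLOW(S): in S→C S, the suffix after S is empty (adds nothing new). Thus FOLLOW(S) = {$}.
FOLLOW(P): in S→P do false, P is followed by do false with FIRST {do}; in C→if false P false, P is followed by false with FIRST {false}. Thus FOLLOW(P) = {do, false}.
FOLLOW(C): in S→C S, C is followed by S with FIRST {epsilon, do, false, id, if, then}; in S→C S, the suffix after C is nullable, so FOLLOW(C) ⊇ FOLLOW(S) = {$}; in S→then false id C, the suffix after C is empty, so FOLLOW(C) ⊇ FOLLOW(S) = {$}; in P→C false, C is followed by false with FIRST {false}; in C→id false C false, C is followed by false with FIRST {false}. Thus FOLLOW(C) = {$, do, false, id, if, then}.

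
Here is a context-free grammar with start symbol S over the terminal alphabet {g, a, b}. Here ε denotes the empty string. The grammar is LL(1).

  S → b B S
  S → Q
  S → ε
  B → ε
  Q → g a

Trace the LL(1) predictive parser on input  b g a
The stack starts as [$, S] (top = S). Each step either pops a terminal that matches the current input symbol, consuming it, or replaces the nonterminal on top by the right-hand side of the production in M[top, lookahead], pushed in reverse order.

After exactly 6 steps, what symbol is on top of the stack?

a

step 1: stack=$ S  input=b g a $  — expand S → b B S
step 2: stack=$ S B b  input=b g a $  — match b
step 3: stack=$ S B  input=g a $  — expand B → ε
step 4: stack=$ S  input=g a $  — expand S → Q
step 5: stack=$ Q  input=g a $  — expand Q → g a
step 6: stack=$ a g  input=g a $  — match g
Stack after step 6: $ a (top = a).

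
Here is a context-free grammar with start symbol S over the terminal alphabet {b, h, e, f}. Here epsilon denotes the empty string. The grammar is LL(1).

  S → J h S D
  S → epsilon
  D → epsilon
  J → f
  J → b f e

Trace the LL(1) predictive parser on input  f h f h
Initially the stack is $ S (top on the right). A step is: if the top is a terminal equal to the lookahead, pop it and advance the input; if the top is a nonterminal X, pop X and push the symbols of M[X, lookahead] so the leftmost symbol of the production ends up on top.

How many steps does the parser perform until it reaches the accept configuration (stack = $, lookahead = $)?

11

step 1: stack=$ S  input=f h f h $  — expand S → J h S D
step 2: stack=$ D S h J  input=f h f h $  — expand J → f
step 3: stack=$ D S h f  input=f h f h $  — match f
step 4: stack=$ D S h  input=h f h $  — match h
step 5: stack=$ D S  input=f h $  — expand S → J h S D
step 6: stack=$ D D S h J  input=f h $  — expand J → f
step 7: stack=$ D D S h f  input=f h $  — match f
step 8: stack=$ D D S h  input=h $  — match h
step 9: stack=$ D D S  input=$  — expand S → epsilon
step 10: stack=$ D D  input=$  — expand D → epsilon
step 11: stack=$ D  input=$  — expand D → epsilon
Accept reached after 11 steps.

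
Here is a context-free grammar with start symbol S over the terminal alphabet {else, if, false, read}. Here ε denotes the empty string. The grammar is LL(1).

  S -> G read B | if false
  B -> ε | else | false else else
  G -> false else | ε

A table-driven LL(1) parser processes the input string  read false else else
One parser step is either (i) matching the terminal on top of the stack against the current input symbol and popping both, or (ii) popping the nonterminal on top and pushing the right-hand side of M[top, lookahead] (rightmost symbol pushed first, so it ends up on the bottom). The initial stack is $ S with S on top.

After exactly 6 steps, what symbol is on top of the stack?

else

step 1: stack=$ S  input=read false else else $  — expand S -> G read B
step 2: stack=$ B read G  input=read false else else $  — expand G -> ε
step 3: stack=$ B read  input=read false else else $  — match read
step 4: stack=$ B  input=false else else $  — expand B -> false else else
step 5: stack=$ else else false  input=false else else $  — match false
step 6: stack=$ else else  input=else else $  — match else
Stack after step 6: $ else (top = else).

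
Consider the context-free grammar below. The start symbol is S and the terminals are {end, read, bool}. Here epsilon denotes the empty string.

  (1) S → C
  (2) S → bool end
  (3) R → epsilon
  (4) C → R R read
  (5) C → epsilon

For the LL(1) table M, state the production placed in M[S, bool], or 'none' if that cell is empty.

S → bool end

FIRST(R): from R→epsilon we get {epsilon}. So FIRST(R) = {epsilon}.
FIRST(C): from C→R R read we get {read}; from C→epsilon we get {epsilon}. So FIRST(C) = {epsilon, read}.
FIRST(S): from S→C we get {epsilon, read}; from S→bool end we get {bool}. So FIRST(S) = {epsilon, bool, read}.
FOLLOW(S) includes $ since S is the start symbol.
FOLLOW(S): S appears on no right-hand side. Thus FOLLOW(S) = {$}.
For S → C: FIRST(C) = {epsilon, read}, so it goes in M[S, t] for t ∈ {read}; since epsilon ∈ FIRST, also for every t ∈ FOLLOW(S) = {$}.
For S → bool end: FIRST(bool end) = {bool}, so it goes in M[S, t] for t ∈ {bool}.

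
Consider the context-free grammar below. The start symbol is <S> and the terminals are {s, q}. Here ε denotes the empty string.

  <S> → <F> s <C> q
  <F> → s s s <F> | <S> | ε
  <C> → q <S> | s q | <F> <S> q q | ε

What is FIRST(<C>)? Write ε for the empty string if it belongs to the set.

{ε, q, s}

FIRST(<S>) = {s}  (via <F> s <C> q)
FIRST(<F>) = {ε, s}  (via <S>)
FIRST(<C>) = {ε, q, s}  (via <F> <S> q q)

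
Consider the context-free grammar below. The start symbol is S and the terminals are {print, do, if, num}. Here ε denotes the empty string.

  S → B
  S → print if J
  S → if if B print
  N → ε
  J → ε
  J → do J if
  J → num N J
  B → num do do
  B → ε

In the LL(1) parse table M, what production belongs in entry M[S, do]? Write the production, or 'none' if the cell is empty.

none

FIRST(N): from N→ε we get {ε}. So FIRST(N) = {ε}.
FIRST(J): from J→ε we get {ε}; from J→do J if we get {do}; from J→num N J we get {num}. So FIRST(J) = {ε, do, num}.
FIRST(B): from B→num do do we get {num}; from B→ε we get {ε}. So FIRST(B) = {ε, num}.
FIRST(S): from S→B we get {ε, num}; from S→print if J we get {print}; from S→if if B print we get {if}. So FIRST(S) = {ε, if, num, print}.
FOLLOW(S) includes $ since S is the start symbol.
FOLLOW(S): S appears on no right-hand side. Thus FOLLOW(S) = {$}.
For S → B: FIRST(B) = {ε, num}, so it goes in M[S, t] for t ∈ {num}; since ε ∈ FIRST, also for every t ∈ FOLLOW(S) = {$}.
For S → print if J: FIRST(print if J) = {print}, so it goes in M[S, t] for t ∈ {print}.
For S → if if B print: FIRST(if if B print) = {if}, so it goes in M[S, t] for t ∈ {if}.
None of these place a production in M[S, do].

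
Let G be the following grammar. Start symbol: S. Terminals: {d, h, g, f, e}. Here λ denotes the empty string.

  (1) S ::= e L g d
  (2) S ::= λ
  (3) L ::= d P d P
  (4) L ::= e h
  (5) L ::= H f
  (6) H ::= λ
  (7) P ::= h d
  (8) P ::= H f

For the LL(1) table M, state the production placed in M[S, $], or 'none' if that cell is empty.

FIRST(S): from S::=e L g d we get {e}; from S::=λ we get {λ}. So FIRST(S) = {λ, e}.
FIRST(H): from H::=λ we get {λ}. So FIRST(H) = {λ}.
FIRST(L): from L::=d P d P we get {d}; from L::=e h we get {e}; from L::=H f we get {f}. So FIRST(L) = {d, e, f}.
FIRST(P): from P::=h d we get {h}; from P::=H f we get {f}. So FIRST(P) = {f, h}.
FOLLOW(S) includes $ since S is the start symbol.
FOLLOW(S): S appears on no right-hand side. Thus FOLLOW(S) = {$}.
For S ::= e L g d: FIRST(e L g d) = {e}, so it goes in M[S, t] for t ∈ {e}.
For S ::= λ: FIRST(λ) = {λ}, so it goes in M[S, t] for t ∈ {}; since λ ∈ FIRST, also for every t ∈ FOLLOW(S) = {$}.

S ::= λ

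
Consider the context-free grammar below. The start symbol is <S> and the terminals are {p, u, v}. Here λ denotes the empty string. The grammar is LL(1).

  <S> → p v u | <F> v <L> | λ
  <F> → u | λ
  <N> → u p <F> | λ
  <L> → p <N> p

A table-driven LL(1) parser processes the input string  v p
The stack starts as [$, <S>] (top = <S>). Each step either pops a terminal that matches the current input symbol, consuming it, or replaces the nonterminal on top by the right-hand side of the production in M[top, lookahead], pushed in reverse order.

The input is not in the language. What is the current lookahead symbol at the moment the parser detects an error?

     Stack        Input  Action
  1  $ <S>        v p $  expand <S> → <F> v <L>
  2  $ <L> v <F>  v p $  expand <F> → λ
  3  $ <L> v      v p $  match v
  4  $ <L>        p $    expand <L> → p <N> p
  5  $ p <N> p    p $    match p
  6  $ p <N>      $      error: M[<N>, $] is empty

$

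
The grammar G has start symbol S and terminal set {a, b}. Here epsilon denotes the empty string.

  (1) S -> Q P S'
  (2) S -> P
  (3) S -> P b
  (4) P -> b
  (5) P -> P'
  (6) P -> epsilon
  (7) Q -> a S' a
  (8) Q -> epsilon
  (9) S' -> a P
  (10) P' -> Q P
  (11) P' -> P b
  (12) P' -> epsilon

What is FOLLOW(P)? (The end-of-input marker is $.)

FIRST(Q) = {epsilon, a}
FIRST(S') = {a}
FIRST(S) = {epsilon, a, b}  (via Q P S', P, P b)
FIRST(P) = {epsilon, a, b}  (via P')
FIRST(P') = {epsilon, a, b}  (via Q P, P b)
FOLLOW(S) includes $ since S is the start symbol.
FOLLOW(S): S appears on no right-hand side. Thus FOLLOW(S) = {$}.
FOLLOW(S'): in S->Q P S', the suffix after S' is empty, so FOLLOW(S') ⊇ FOLLOW(S) = {$}; in Q->a S' a, S' is followed by a with FIRST {a}. Thus FOLLOW(S') = {$, a}.
FOLLOW(P): in S->Q P S', P is followed by S' with FIRST {a}; in S->P, the suffix after P is empty, so FOLLOW(P) ⊇ FOLLOW(S) = {$}; in S->P b, P is followed by b with FIRST {b}; in S'->a P, the suffix after P is empty, so FOLLOW(P) ⊇ FOLLOW(S') = {$, a}; in P'->Q P, the suffix after P is empty, so FOLLOW(P) ⊇ FOLLOW(P') = {$, a, b}; in P'->P b, P is followed by b with FIRST {b}. Thus FOLLOW(P) = {$, a, b}.
FOLLOW(P'): in P->P', the suffix after P' is empty, so FOLLOW(P') ⊇ FOLLOW(P) = {$, a, b}. Thus FOLLOW(P') = {$, a, b}.
FOLLOW(Q): in S->Q P S', Q is followed by P S' with FIRST {a, b}; in P'->Q P, Q is followed by P with FIRST {epsilon, a, b}; in P'->Q P, the suffix after Q is nullable, so FOLLOW(Q) ⊇ FOLLOW(P') = {$, a, b}. Thus FOLLOW(Q) = {$, a, b}.

{$, a, b}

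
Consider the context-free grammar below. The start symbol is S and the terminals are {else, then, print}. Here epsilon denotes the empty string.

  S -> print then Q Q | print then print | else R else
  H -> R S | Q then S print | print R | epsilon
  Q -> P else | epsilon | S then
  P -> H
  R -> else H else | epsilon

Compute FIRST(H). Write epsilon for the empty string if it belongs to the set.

FIRST(S): from S->print then Q Q we get {print}; from S->print then print we get {print}; from S->else R else we get {else}. So FIRST(S) = {else, print}.
FIRST(R): from R->else H else we get {else}; from R->epsilon we get {epsilon}. So FIRST(R) = {epsilon, else}.
FIRST(H): from H->R S we get {else, print}; from H->Q then S print we get {else, print, then}; from H->print R we get {print}; from H->epsilon we get {epsilon}. So FIRST(H) = {epsilon, else, print, then}.
FIRST(P): from P->H we get {epsilon, else, print, then}. So FIRST(P) = {epsilon, else, print, then}.
FIRST(Q): from Q->P else we get {else, print, then}; from Q->epsilon we get {epsilon}; from Q->S then we get {else, print}. So FIRST(Q) = {epsilon, else, print, then}.

{epsilon, else, print, then}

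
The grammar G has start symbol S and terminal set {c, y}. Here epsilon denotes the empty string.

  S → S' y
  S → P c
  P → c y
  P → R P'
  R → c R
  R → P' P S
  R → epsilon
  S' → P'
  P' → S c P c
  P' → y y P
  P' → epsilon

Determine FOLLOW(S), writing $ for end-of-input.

FIRST(S): from S→S' y we get {c, y}; from S→P c we get {c, y}. So FIRST(S) = {c, y}.
FIRST(P'): from P'→S c P c we get {c, y}; from P'→y y P we get {y}; from P'→epsilon we get {epsilon}. So FIRST(P') = {epsilon, c, y}.
FIRST(S'): from S'→P' we get {epsilon, c, y}. So FIRST(S') = {epsilon, c, y}.
FIRST(P): from P→c y we get {c}; from P→R P' we get {epsilon, c, y}. So FIRST(P) = {epsilon, c, y}.
FIRST(R): from R→c R we get {c}; from R→P' P S we get {c, y}; from R→epsilon we get {epsilon}. So FIRST(R) = {epsilon, c, y}.
FOLLOW(S) includes $ since S is the start symbol.
FOLLOW(S'): in S→S' y, S' is followed by y with FIRST {y}. Thus FOLLOW(S') = {y}.
FOLLOW(S): in R→P' P S, the suffix after S is empty, so FOLLOW(S) ⊇ FOLLOW(R) = {c, y}; in P'→S c P c, S is followed by c P c with FIRST {c}. Thus FOLLOW(S) = {$, c, y}.
FOLLOW(P): in S→P c, P is followed by c with FIRST {c}; in R→P' P S, P is followed by S with FIRST {c, y}; in P'→S c P c, P is followed by c with FIRST {c}; in P'→y y P, the suffix after P is empty, so FOLLOW(P) ⊇ FOLLOW(P') = {c, y}. Thus FOLLOW(P) = {c, y}.
FOLLOW(R): in P→R P', R is followed by P' with FIRST {epsilon, c, y}; in P→R P', the suffix after R is nullable, so FOLLOW(R) ⊇ FOLLOW(P) = {c, y}; in R→c R, the suffix after R is empty (adds nothing new). Thus FOLLOW(R) = {c, y}.
FOLLOW(P'): in P→R P', the suffix after P' is empty, so FOLLOW(P') ⊇ FOLLOW(P) = {c, y}; in R→P' P S, P' is followed by P S with FIRST {c, y}; in S'→P', the suffix after P' is empty, so FOLLOW(P') ⊇ FOLLOW(S') = {y}. Thus FOLLOW(P') = {c, y}.

{$, c, y}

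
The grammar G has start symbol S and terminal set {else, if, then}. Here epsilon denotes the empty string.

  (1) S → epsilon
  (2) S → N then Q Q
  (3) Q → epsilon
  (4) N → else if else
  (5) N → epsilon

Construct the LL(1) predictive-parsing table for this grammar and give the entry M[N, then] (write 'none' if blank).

FIRST(Q): from Q→epsilon we get {epsilon}. So FIRST(Q) = {epsilon}.
FIRST(N): from N→else if else we get {else}; from N→epsilon we get {epsilon}. So FIRST(N) = {epsilon, else}.
FIRST(S): from S→epsilon we get {epsilon}; from S→N then Q Q we get {else, then}. So FIRST(S) = {epsilon, else, then}.
FOLLOW(S) includes $ since S is the start symbol.
FOLLOW(N): in S→N then Q Q, N is followed by then Q Q with FIRST {then}. Thus FOLLOW(N) = {then}.
For N → else if else: FIRST(else if else) = {else}, so it goes in M[N, t] for t ∈ {else}.
For N → epsilon: FIRST(epsilon) = {epsilon}, so it goes in M[N, t] for t ∈ {}; since epsilon ∈ FIRST, also for every t ∈ FOLLOW(N) = {then}.

N → epsilon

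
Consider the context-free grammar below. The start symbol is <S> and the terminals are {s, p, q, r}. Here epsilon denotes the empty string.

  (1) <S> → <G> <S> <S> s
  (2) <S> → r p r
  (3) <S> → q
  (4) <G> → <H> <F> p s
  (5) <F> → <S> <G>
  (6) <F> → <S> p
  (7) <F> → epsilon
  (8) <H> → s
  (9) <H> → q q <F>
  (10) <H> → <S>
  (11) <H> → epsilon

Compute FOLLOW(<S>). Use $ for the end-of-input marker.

{$, p, q, r, s}

FIRST(<S>) = {p, q, r, s}  (via <G> <S> <S> s)
FIRST(<F>) = {epsilon, p, q, r, s}  (via <S> <G>, <S> p)
FIRST(<H>) = {epsilon, p, q, r, s}  (via <S>)
FIRST(<G>) = {p, q, r, s}  (via <H> <F> p s)
FOLLOW(<S>) includes $ since <S> is the start symbol.
FOLLOW(<H>): in <G>→<H> <F> p s, <H> is followed by <F> p s with FIRST {p, q, r, s}. Thus FOLLOW(<H>) = {p, q, r, s}.
FOLLOW(<S>): in <S>→<G> <S> <S> s (occurrence 1), <S> is followed by <S> s with FIRST {p, q, r, s}; in <S>→<G> <S> <S> s (occurrence 2), <S> is followed by s with FIRST {s}; in <F>→<S> <G>, <S> is followed by <G> with FIRST {p, q, r, s}; in <F>→<S> p, <S> is followed by p with FIRST {p}; in <H>→<S>, the suffix after <S> is empty, so FOLLOW(<S>) ⊇ FOLLOW(<H>) = {p, q, r, s}. Thus FOLLOW(<S>) = {$, p, q, r, s}.
FOLLOW(<F>): in <G>→<H> <F> p s, <F> is followed by p s with FIRST {p}; in <H>→q q <F>, the suffix after <F> is empty, so FOLLOW(<F>) ⊇ FOLLOW(<H>) = {p, q, r, s}. Thus FOLLOW(<F>) = {p, q, r, s}.
FOLLOW(<G>): in <S>→<G> <S> <S> s, <G> is followed by <S> <S> s with FIRST {p, q, r, s}; in <F>→<S> <G>, the suffix after <G> is empty, so FOLLOW(<G>) ⊇ FOLLOW(<F>) = {p, q, r, s}. Thus FOLLOW(<G>) = {p, q, r, s}.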